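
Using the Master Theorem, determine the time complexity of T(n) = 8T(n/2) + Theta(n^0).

Master Theorem for T(n) = 8T(n/2) + O(n^0):

a = 8, b = 2, c = 0
log_b(a) = log_2(8) = 3.0000

Case 1: c = 0 < log_2(8) = 3.0000
T(n) = O(n^(log_2 8)) = O(n^3)

For T(n) = 8T(n/2) + O(n^0): log_2(8) = 3.0000. This is Case 1 of the Master Theorem (c < log_b(a), work dominated by leaves), giving O(n^3).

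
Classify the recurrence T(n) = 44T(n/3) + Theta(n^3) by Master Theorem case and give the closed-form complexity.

Master Theorem for T(n) = 44T(n/3) + O(n^3):

a = 44, b = 3, c = 3
log_b(a) = log_3(44) = 3.4445

Case 1: c = 3 < log_3(44) = 3.4445
T(n) = O(n^(log_3 44))

For T(n) = 44T(n/3) + O(n^3): log_3(44) = 3.4445. This is Case 1 of the Master Theorem (c < log_b(a), work dominated by leaves), giving O(n^(log_3 44)).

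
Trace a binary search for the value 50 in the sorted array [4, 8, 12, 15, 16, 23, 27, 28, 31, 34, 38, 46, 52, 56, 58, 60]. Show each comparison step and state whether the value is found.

Binary search for 50 in [4, 8, 12, 15, 16, 23, 27, 28, 31, 34, 38, 46, 52, 56, 58, 60]:

lo=0, hi=15, mid=7, arr[mid]=28 -> 28 < 50, search right half
lo=8, hi=15, mid=11, arr[mid]=46 -> 46 < 50, search right half
lo=12, hi=15, mid=13, arr[mid]=56 -> 56 > 50, search left half
lo=12, hi=12, mid=12, arr[mid]=52 -> 52 > 50, search left half
lo=12 > hi=11, target 50 not found

Binary search determines that 50 is not in the array after 4 comparisons. The search space was exhausted without finding the target.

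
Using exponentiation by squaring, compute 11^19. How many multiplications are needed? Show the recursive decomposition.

Computing 11^19 by squaring (build up from 11^1; each line after the first costs one multiplication):

11^1 = 11
11^2 = (11^1)^2 = 11^2 = 121
11^4 = (11^2)^2 = 121^2 = 14641
11^8 = (11^4)^2 = 14641^2 = 214358881
11^9 = 11 * 11^8 = 11 * 214358881 = 2357947691
11^18 = (11^9)^2 = 2357947691^2 = 5559917313492231481
11^19 = 11 * 11^18 = 11 * 5559917313492231481 = 61159090448414546291

Result: 61159090448414546291
Multiplications needed: 6 (6 lines after 11^1)

11^19 = 61159090448414546291. Using exponentiation by squaring, this requires 6 multiplications. The key idea: if the exponent is even, square the half-power; if odd, multiply by the base once.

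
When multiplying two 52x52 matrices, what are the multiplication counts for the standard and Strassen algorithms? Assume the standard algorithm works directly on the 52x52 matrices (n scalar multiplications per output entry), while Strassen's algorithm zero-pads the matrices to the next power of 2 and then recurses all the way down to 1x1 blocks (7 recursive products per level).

Matrix multiplication for 52x52 matrices:

Strassen's algorithm requires power-of-2 dimensions. Pad 52x52 to 64x64 (next power of 2).

Standard algorithm: 52^3 = 140608 multiplications
Strassen's algorithm: 7^(log2(64)) = 7^6 = 117649 multiplications
Savings: 140608 - 117649 = 22959 multiplications

Standard: 140608 multiplications (52^3). Strassen: 117649 multiplications (7^6, after padding to 64x64). Strassen reduces 8 recursive multiplications to 7 at each level.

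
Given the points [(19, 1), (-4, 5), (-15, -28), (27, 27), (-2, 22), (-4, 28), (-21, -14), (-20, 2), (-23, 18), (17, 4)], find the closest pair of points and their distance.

Computing all pairwise distances among 10 points:

d((19, 1), (-4, 5)) = 23.3452
d((19, 1), (-15, -28)) = 44.6878
d((19, 1), (27, 27)) = 27.2029
d((19, 1), (-2, 22)) = 29.6985
d((19, 1), (-4, 28)) = 35.4683
d((19, 1), (-21, -14)) = 42.72
d((19, 1), (-20, 2)) = 39.0128
d((19, 1), (-23, 18)) = 45.31
d((19, 1), (17, 4)) = 3.6056 <-- minimum
d((-4, 5), (-15, -28)) = 34.7851
d((-4, 5), (27, 27)) = 38.0132
d((-4, 5), (-2, 22)) = 17.1172
d((-4, 5), (-4, 28)) = 23.0
d((-4, 5), (-21, -14)) = 25.4951
d((-4, 5), (-20, 2)) = 16.2788
d((-4, 5), (-23, 18)) = 23.0217
d((-4, 5), (17, 4)) = 21.0238
d((-15, -28), (27, 27)) = 69.2026
d((-15, -28), (-2, 22)) = 51.6624
d((-15, -28), (-4, 28)) = 57.0701
d((-15, -28), (-21, -14)) = 15.2315
d((-15, -28), (-20, 2)) = 30.4138
d((-15, -28), (-23, 18)) = 46.6905
d((-15, -28), (17, 4)) = 45.2548
d((27, 27), (-2, 22)) = 29.4279
d((27, 27), (-4, 28)) = 31.0161
d((27, 27), (-21, -14)) = 63.1269
d((27, 27), (-20, 2)) = 53.2353
d((27, 27), (-23, 18)) = 50.8035
d((27, 27), (17, 4)) = 25.0799
d((-2, 22), (-4, 28)) = 6.3246
d((-2, 22), (-21, -14)) = 40.7063
d((-2, 22), (-20, 2)) = 26.9072
d((-2, 22), (-23, 18)) = 21.3776
d((-2, 22), (17, 4)) = 26.1725
d((-4, 28), (-21, -14)) = 45.31
d((-4, 28), (-20, 2)) = 30.5287
d((-4, 28), (-23, 18)) = 21.4709
d((-4, 28), (17, 4)) = 31.8904
d((-21, -14), (-20, 2)) = 16.0312
d((-21, -14), (-23, 18)) = 32.0624
d((-21, -14), (17, 4)) = 42.0476
d((-20, 2), (-23, 18)) = 16.2788
d((-20, 2), (17, 4)) = 37.054
d((-23, 18), (17, 4)) = 42.3792

Closest pair: (19, 1) and (17, 4) with distance 3.6056

The closest pair is (19, 1) and (17, 4) with Euclidean distance 3.6056. For 10 points, brute-force pairwise comparison is shown above. For large n, the divide-and-conquer algorithm (sort by x, recurse on halves, check the dividing strip) achieves O(n log n).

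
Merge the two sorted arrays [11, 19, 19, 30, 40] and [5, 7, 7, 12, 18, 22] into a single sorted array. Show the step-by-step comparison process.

Merging process:

Compare 11 vs 5: take 5 from right. Merged: [5]
Compare 11 vs 7: take 7 from right. Merged: [5, 7]
Compare 11 vs 7: take 7 from right. Merged: [5, 7, 7]
Compare 11 vs 12: take 11 from left. Merged: [5, 7, 7, 11]
Compare 19 vs 12: take 12 from right. Merged: [5, 7, 7, 11, 12]
Compare 19 vs 18: take 18 from right. Merged: [5, 7, 7, 11, 12, 18]
Compare 19 vs 22: take 19 from left. Merged: [5, 7, 7, 11, 12, 18, 19]
Compare 19 vs 22: take 19 from left. Merged: [5, 7, 7, 11, 12, 18, 19, 19]
Compare 30 vs 22: take 22 from right. Merged: [5, 7, 7, 11, 12, 18, 19, 19, 22]
Append remaining from left: [30, 40]. Merged: [5, 7, 7, 11, 12, 18, 19, 19, 22, 30, 40]

Final merged array: [5, 7, 7, 11, 12, 18, 19, 19, 22, 30, 40]
Total comparisons: 9

The merged array is [5, 7, 7, 11, 12, 18, 19, 19, 22, 30, 40], requiring 9 comparisons. The merge step runs in O(n) time where n is the total number of elements.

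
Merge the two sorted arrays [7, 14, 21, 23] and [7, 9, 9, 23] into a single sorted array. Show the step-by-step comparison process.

Merging process:

Compare 7 vs 7: take 7 from left. Merged: [7]
Compare 14 vs 7: take 7 from right. Merged: [7, 7]
Compare 14 vs 9: take 9 from right. Merged: [7, 7, 9]
Compare 14 vs 9: take 9 from right. Merged: [7, 7, 9, 9]
Compare 14 vs 23: take 14 from left. Merged: [7, 7, 9, 9, 14]
Compare 21 vs 23: take 21 from left. Merged: [7, 7, 9, 9, 14, 21]
Compare 23 vs 23: take 23 from left. Merged: [7, 7, 9, 9, 14, 21, 23]
Append remaining from right: [23]. Merged: [7, 7, 9, 9, 14, 21, 23, 23]

Final merged array: [7, 7, 9, 9, 14, 21, 23, 23]
Total comparisons: 7

The merged array is [7, 7, 9, 9, 14, 21, 23, 23], requiring 7 comparisons. The merge step runs in O(n) time where n is the total number of elements.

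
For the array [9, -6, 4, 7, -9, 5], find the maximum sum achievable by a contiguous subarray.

Using Kadane's algorithm on [9, -6, 4, 7, -9, 5]:

Scanning through the array:
Position 1 (value -6): max_ending_here = 3, max_so_far = 9
Position 2 (value 4): max_ending_here = 7, max_so_far = 9
Position 3 (value 7): max_ending_here = 14, max_so_far = 14
Position 4 (value -9): max_ending_here = 5, max_so_far = 14
Position 5 (value 5): max_ending_here = 10, max_so_far = 14

Maximum subarray: [9, -6, 4, 7]
Maximum sum: 14

The maximum subarray is [9, -6, 4, 7] with sum 14. This subarray runs from index 0 to index 3.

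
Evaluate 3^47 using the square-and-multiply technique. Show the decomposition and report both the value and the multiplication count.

Computing 3^47 by squaring (build up from 3^1; each line after the first costs one multiplication):

3^1 = 3
3^2 = (3^1)^2 = 3^2 = 9
3^4 = (3^2)^2 = 9^2 = 81
3^5 = 3 * 3^4 = 3 * 81 = 243
3^10 = (3^5)^2 = 243^2 = 59049
3^11 = 3 * 3^10 = 3 * 59049 = 177147
3^22 = (3^11)^2 = 177147^2 = 31381059609
3^23 = 3 * 3^22 = 3 * 31381059609 = 94143178827
3^46 = (3^23)^2 = 94143178827^2 = 8862938119652501095929
3^47 = 3 * 3^46 = 3 * 8862938119652501095929 = 26588814358957503287787

Result: 26588814358957503287787
Multiplications needed: 9 (9 lines after 3^1)

3^47 = 26588814358957503287787. Using exponentiation by squaring, this requires 9 multiplications. The key idea: if the exponent is even, square the half-power; if odd, multiply by the base once.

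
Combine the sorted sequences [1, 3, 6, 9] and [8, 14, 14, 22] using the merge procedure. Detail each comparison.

Merging process:

Compare 1 vs 8: take 1 from left. Merged: [1]
Compare 3 vs 8: take 3 from left. Merged: [1, 3]
Compare 6 vs 8: take 6 from left. Merged: [1, 3, 6]
Compare 9 vs 8: take 8 from right. Merged: [1, 3, 6, 8]
Compare 9 vs 14: take 9 from left. Merged: [1, 3, 6, 8, 9]
Append remaining from right: [14, 14, 22]. Merged: [1, 3, 6, 8, 9, 14, 14, 22]

Final merged array: [1, 3, 6, 8, 9, 14, 14, 22]
Total comparisons: 5

The merged array is [1, 3, 6, 8, 9, 14, 14, 22], requiring 5 comparisons. The merge step runs in O(n) time where n is the total number of elements.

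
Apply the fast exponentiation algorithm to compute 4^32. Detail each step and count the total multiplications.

Computing 4^32 by squaring (build up from 4^1; each line after the first costs one multiplication):

4^1 = 4
4^2 = (4^1)^2 = 4^2 = 16
4^4 = (4^2)^2 = 16^2 = 256
4^8 = (4^4)^2 = 256^2 = 65536
4^16 = (4^8)^2 = 65536^2 = 4294967296
4^32 = (4^16)^2 = 4294967296^2 = 18446744073709551616

Result: 18446744073709551616
Multiplications needed: 5 (5 lines after 4^1)

4^32 = 18446744073709551616. Using exponentiation by squaring, this requires 5 multiplications. The key idea: if the exponent is even, square the half-power; if odd, multiply by the base once.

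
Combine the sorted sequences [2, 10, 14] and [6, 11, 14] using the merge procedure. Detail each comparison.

Merging process:

Compare 2 vs 6: take 2 from left. Merged: [2]
Compare 10 vs 6: take 6 from right. Merged: [2, 6]
Compare 10 vs 11: take 10 from left. Merged: [2, 6, 10]
Compare 14 vs 11: take 11 from right. Merged: [2, 6, 10, 11]
Compare 14 vs 14: take 14 from left. Merged: [2, 6, 10, 11, 14]
Append remaining from right: [14]. Merged: [2, 6, 10, 11, 14, 14]

Final merged array: [2, 6, 10, 11, 14, 14]
Total comparisons: 5

The merged array is [2, 6, 10, 11, 14, 14], requiring 5 comparisons. The merge step runs in O(n) time where n is the total number of elements.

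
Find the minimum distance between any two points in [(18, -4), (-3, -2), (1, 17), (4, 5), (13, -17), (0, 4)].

Computing all pairwise distances among 6 points:

d((18, -4), (-3, -2)) = 21.095
d((18, -4), (1, 17)) = 27.0185
d((18, -4), (4, 5)) = 16.6433
d((18, -4), (13, -17)) = 13.9284
d((18, -4), (0, 4)) = 19.6977
d((-3, -2), (1, 17)) = 19.4165
d((-3, -2), (4, 5)) = 9.8995
d((-3, -2), (13, -17)) = 21.9317
d((-3, -2), (0, 4)) = 6.7082
d((1, 17), (4, 5)) = 12.3693
d((1, 17), (13, -17)) = 36.0555
d((1, 17), (0, 4)) = 13.0384
d((4, 5), (13, -17)) = 23.7697
d((4, 5), (0, 4)) = 4.1231 <-- minimum
d((13, -17), (0, 4)) = 24.6982

Closest pair: (4, 5) and (0, 4) with distance 4.1231

The closest pair is (4, 5) and (0, 4) with Euclidean distance 4.1231. For 6 points, brute-force pairwise comparison is shown above. For large n, the divide-and-conquer algorithm (sort by x, recurse on halves, check the dividing strip) achieves O(n log n).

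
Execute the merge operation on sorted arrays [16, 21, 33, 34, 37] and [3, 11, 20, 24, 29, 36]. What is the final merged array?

Merging process:

Compare 16 vs 3: take 3 from right. Merged: [3]
Compare 16 vs 11: take 11 from right. Merged: [3, 11]
Compare 16 vs 20: take 16 from left. Merged: [3, 11, 16]
Compare 21 vs 20: take 20 from right. Merged: [3, 11, 16, 20]
Compare 21 vs 24: take 21 from left. Merged: [3, 11, 16, 20, 21]
Compare 33 vs 24: take 24 from right. Merged: [3, 11, 16, 20, 21, 24]
Compare 33 vs 29: take 29 from right. Merged: [3, 11, 16, 20, 21, 24, 29]
Compare 33 vs 36: take 33 from left. Merged: [3, 11, 16, 20, 21, 24, 29, 33]
Compare 34 vs 36: take 34 from left. Merged: [3, 11, 16, 20, 21, 24, 29, 33, 34]
Compare 37 vs 36: take 36 from right. Merged: [3, 11, 16, 20, 21, 24, 29, 33, 34, 36]
Append remaining from left: [37]. Merged: [3, 11, 16, 20, 21, 24, 29, 33, 34, 36, 37]

Final merged array: [3, 11, 16, 20, 21, 24, 29, 33, 34, 36, 37]
Total comparisons: 10

The merged array is [3, 11, 16, 20, 21, 24, 29, 33, 34, 36, 37], requiring 10 comparisons. The merge step runs in O(n) time where n is the total number of elements.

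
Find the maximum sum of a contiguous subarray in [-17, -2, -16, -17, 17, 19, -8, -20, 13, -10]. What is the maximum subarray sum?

Using Kadane's algorithm on [-17, -2, -16, -17, 17, 19, -8, -20, 13, -10]:

Scanning through the array:
Position 1 (value -2): max_ending_here = -2, max_so_far = -2
Position 2 (value -16): max_ending_here = -16, max_so_far = -2
Position 3 (value -17): max_ending_here = -17, max_so_far = -2
Position 4 (value 17): max_ending_here = 17, max_so_far = 17
Position 5 (value 19): max_ending_here = 36, max_so_far = 36
Position 6 (value -8): max_ending_here = 28, max_so_far = 36
Position 7 (value -20): max_ending_here = 8, max_so_far = 36
Position 8 (value 13): max_ending_here = 21, max_so_far = 36
Position 9 (value -10): max_ending_here = 11, max_so_far = 36

Maximum subarray: [17, 19]
Maximum sum: 36

The maximum subarray is [17, 19] with sum 36. This subarray runs from index 4 to index 5.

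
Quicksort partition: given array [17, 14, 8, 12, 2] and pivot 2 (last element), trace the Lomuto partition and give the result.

Lomuto partition with pivot = 2:

Initial array: [17, 14, 8, 12, 2]

arr[0]=17 > 2: no swap
arr[1]=14 > 2: no swap
arr[2]=8 > 2: no swap
arr[3]=12 > 2: no swap

Place pivot at position 0: [2, 14, 8, 12, 17]
Pivot position: 0

After partitioning with pivot 2, the array becomes [2, 14, 8, 12, 17]. The pivot is placed at index 0. All elements to the left of the pivot are <= 2, and all elements to the right are > 2.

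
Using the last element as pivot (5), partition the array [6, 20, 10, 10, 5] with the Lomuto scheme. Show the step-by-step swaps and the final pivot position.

Lomuto partition with pivot = 5:

Initial array: [6, 20, 10, 10, 5]

arr[0]=6 > 5: no swap
arr[1]=20 > 5: no swap
arr[2]=10 > 5: no swap
arr[3]=10 > 5: no swap

Place pivot at position 0: [5, 20, 10, 10, 6]
Pivot position: 0

After partitioning with pivot 5, the array becomes [5, 20, 10, 10, 6]. The pivot is placed at index 0. All elements to the left of the pivot are <= 5, and all elements to the right are > 5.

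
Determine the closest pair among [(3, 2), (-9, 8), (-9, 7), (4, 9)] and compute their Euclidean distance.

Computing all pairwise distances among 4 points:

d((3, 2), (-9, 8)) = 13.4164
d((3, 2), (-9, 7)) = 13.0
d((3, 2), (4, 9)) = 7.0711
d((-9, 8), (-9, 7)) = 1.0 <-- minimum
d((-9, 8), (4, 9)) = 13.0384
d((-9, 7), (4, 9)) = 13.1529

Closest pair: (-9, 8) and (-9, 7) with distance 1.0

The closest pair is (-9, 8) and (-9, 7) with Euclidean distance 1.0. For 4 points, brute-force pairwise comparison is shown above. For large n, the divide-and-conquer algorithm (sort by x, recurse on halves, check the dividing strip) achieves O(n log n).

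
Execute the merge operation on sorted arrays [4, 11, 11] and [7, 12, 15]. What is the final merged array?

Merging process:

Compare 4 vs 7: take 4 from left. Merged: [4]
Compare 11 vs 7: take 7 from right. Merged: [4, 7]
Compare 11 vs 12: take 11 from left. Merged: [4, 7, 11]
Compare 11 vs 12: take 11 from left. Merged: [4, 7, 11, 11]
Append remaining from right: [12, 15]. Merged: [4, 7, 11, 11, 12, 15]

Final merged array: [4, 7, 11, 11, 12, 15]
Total comparisons: 4

The merged array is [4, 7, 11, 11, 12, 15], requiring 4 comparisons. The merge step runs in O(n) time where n is the total number of elements.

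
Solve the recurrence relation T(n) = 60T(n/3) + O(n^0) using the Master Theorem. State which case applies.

Master Theorem for T(n) = 60T(n/3) + O(n^0):

a = 60, b = 3, c = 0
log_b(a) = log_3(60) = 3.7268

Case 1: c = 0 < log_3(60) = 3.7268
T(n) = O(n^(log_3 60))

For T(n) = 60T(n/3) + O(n^0): log_3(60) = 3.7268. This is Case 1 of the Master Theorem (c < log_b(a), work dominated by leaves), giving O(n^(log_3 60)).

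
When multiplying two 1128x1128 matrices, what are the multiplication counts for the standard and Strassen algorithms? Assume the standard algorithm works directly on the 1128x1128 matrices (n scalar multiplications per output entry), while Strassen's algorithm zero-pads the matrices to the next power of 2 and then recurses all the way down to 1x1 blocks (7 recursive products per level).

Matrix multiplication for 1128x1128 matrices:

Strassen's algorithm requires power-of-2 dimensions. Pad 1128x1128 to 2048x2048 (next power of 2).

Standard algorithm: 1128^3 = 1435249152 multiplications
Strassen's algorithm: 7^(log2(2048)) = 7^11 = 1977326743 multiplications
Difference: 1435249152 - 1977326743 = -542077591 (Strassen uses MORE here due to padding overhead — for small or just-over-power-of-2 n, padding can outweigh the per-level savings)

Standard: 1435249152 multiplications (1128^3). Strassen: 1977326743 multiplications (7^11, after padding to 2048x2048). Strassen reduces 8 recursive multiplications to 7 at each level.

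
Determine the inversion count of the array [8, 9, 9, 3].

Finding inversions in [8, 9, 9, 3]:

(0, 3): arr[0]=8 > arr[3]=3
(1, 3): arr[1]=9 > arr[3]=3
(2, 3): arr[2]=9 > arr[3]=3

Total inversions: 3

The array has 3 inversion(s): (0,3), (1,3), (2,3). Each pair (i,j) satisfies i < j and arr[i] > arr[j].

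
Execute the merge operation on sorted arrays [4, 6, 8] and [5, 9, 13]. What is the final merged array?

Merging process:

Compare 4 vs 5: take 4 from left. Merged: [4]
Compare 6 vs 5: take 5 from right. Merged: [4, 5]
Compare 6 vs 9: take 6 from left. Merged: [4, 5, 6]
Compare 8 vs 9: take 8 from left. Merged: [4, 5, 6, 8]
Append remaining from right: [9, 13]. Merged: [4, 5, 6, 8, 9, 13]

Final merged array: [4, 5, 6, 8, 9, 13]
Total comparisons: 4

The merged array is [4, 5, 6, 8, 9, 13], requiring 4 comparisons. The merge step runs in O(n) time where n is the total number of elements.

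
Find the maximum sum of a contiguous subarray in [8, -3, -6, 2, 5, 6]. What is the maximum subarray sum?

Using Kadane's algorithm on [8, -3, -6, 2, 5, 6]:

Scanning through the array:
Position 1 (value -3): max_ending_here = 5, max_so_far = 8
Position 2 (value -6): max_ending_here = -1, max_so_far = 8
Position 3 (value 2): max_ending_here = 2, max_so_far = 8
Position 4 (value 5): max_ending_here = 7, max_so_far = 8
Position 5 (value 6): max_ending_here = 13, max_so_far = 13

Maximum subarray: [2, 5, 6]
Maximum sum: 13

The maximum subarray is [2, 5, 6] with sum 13. This subarray runs from index 3 to index 5.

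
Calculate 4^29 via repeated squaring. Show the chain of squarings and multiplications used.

Computing 4^29 by squaring (build up from 4^1; each line after the first costs one multiplication):

4^1 = 4
4^2 = (4^1)^2 = 4^2 = 16
4^3 = 4 * 4^2 = 4 * 16 = 64
4^6 = (4^3)^2 = 64^2 = 4096
4^7 = 4 * 4^6 = 4 * 4096 = 16384
4^14 = (4^7)^2 = 16384^2 = 268435456
4^28 = (4^14)^2 = 268435456^2 = 72057594037927936
4^29 = 4 * 4^28 = 4 * 72057594037927936 = 288230376151711744

Result: 288230376151711744
Multiplications needed: 7 (7 lines after 4^1)

4^29 = 288230376151711744. Using exponentiation by squaring, this requires 7 multiplications. The key idea: if the exponent is even, square the half-power; if odd, multiply by the base once.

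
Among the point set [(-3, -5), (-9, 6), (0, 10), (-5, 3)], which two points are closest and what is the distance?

Computing all pairwise distances among 4 points:

d((-3, -5), (-9, 6)) = 12.53
d((-3, -5), (0, 10)) = 15.2971
d((-3, -5), (-5, 3)) = 8.2462
d((-9, 6), (0, 10)) = 9.8489
d((-9, 6), (-5, 3)) = 5.0 <-- minimum
d((0, 10), (-5, 3)) = 8.6023

Closest pair: (-9, 6) and (-5, 3) with distance 5.0

The closest pair is (-9, 6) and (-5, 3) with Euclidean distance 5.0. For 4 points, brute-force pairwise comparison is shown above. For large n, the divide-and-conquer algorithm (sort by x, recurse on halves, check the dividing strip) achieves O(n log n).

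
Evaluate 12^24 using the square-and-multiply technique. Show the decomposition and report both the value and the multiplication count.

Computing 12^24 by squaring (build up from 12^1; each line after the first costs one multiplication):

12^1 = 12
12^2 = (12^1)^2 = 12^2 = 144
12^3 = 12 * 12^2 = 12 * 144 = 1728
12^6 = (12^3)^2 = 1728^2 = 2985984
12^12 = (12^6)^2 = 2985984^2 = 8916100448256
12^24 = (12^12)^2 = 8916100448256^2 = 79496847203390844133441536

Result: 79496847203390844133441536
Multiplications needed: 5 (5 lines after 12^1)

12^24 = 79496847203390844133441536. Using exponentiation by squaring, this requires 5 multiplications. The key idea: if the exponent is even, square the half-power; if odd, multiply by the base once.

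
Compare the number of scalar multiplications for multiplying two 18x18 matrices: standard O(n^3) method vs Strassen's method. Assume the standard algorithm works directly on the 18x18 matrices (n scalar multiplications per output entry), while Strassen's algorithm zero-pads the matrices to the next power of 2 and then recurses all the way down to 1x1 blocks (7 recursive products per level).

Matrix multiplication for 18x18 matrices:

Strassen's algorithm requires power-of-2 dimensions. Pad 18x18 to 32x32 (next power of 2).

Standard algorithm: 18^3 = 5832 multiplications
Strassen's algorithm: 7^(log2(32)) = 7^5 = 16807 multiplications
Difference: 5832 - 16807 = -10975 (Strassen uses MORE here due to padding overhead — for small or just-over-power-of-2 n, padding can outweigh the per-level savings)

Standard: 5832 multiplications (18^3). Strassen: 16807 multiplications (7^5, after padding to 32x32). Strassen reduces 8 recursive multiplications to 7 at each level.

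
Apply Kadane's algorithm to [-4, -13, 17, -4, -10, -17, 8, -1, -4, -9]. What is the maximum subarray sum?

Using Kadane's algorithm on [-4, -13, 17, -4, -10, -17, 8, -1, -4, -9]:

Scanning through the array:
Position 1 (value -13): max_ending_here = -13, max_so_far = -4
Position 2 (value 17): max_ending_here = 17, max_so_far = 17
Position 3 (value -4): max_ending_here = 13, max_so_far = 17
Position 4 (value -10): max_ending_here = 3, max_so_far = 17
Position 5 (value -17): max_ending_here = -14, max_so_far = 17
Position 6 (value 8): max_ending_here = 8, max_so_far = 17
Position 7 (value -1): max_ending_here = 7, max_so_far = 17
Position 8 (value -4): max_ending_here = 3, max_so_far = 17
Position 9 (value -9): max_ending_here = -6, max_so_far = 17

Maximum subarray: [17]
Maximum sum: 17

The maximum subarray is [17] with sum 17. This subarray runs from index 2 to index 2.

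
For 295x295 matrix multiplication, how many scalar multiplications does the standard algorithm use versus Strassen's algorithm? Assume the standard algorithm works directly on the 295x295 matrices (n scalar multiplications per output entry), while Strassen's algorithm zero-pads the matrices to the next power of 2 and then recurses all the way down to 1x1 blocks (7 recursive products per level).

Matrix multiplication for 295x295 matrices:

Strassen's algorithm requires power-of-2 dimensions. Pad 295x295 to 512x512 (next power of 2).

Standard algorithm: 295^3 = 25672375 multiplications
Strassen's algorithm: 7^(log2(512)) = 7^9 = 40353607 multiplications
Difference: 25672375 - 40353607 = -14681232 (Strassen uses MORE here due to padding overhead — for small or just-over-power-of-2 n, padding can outweigh the per-level savings)

Standard: 25672375 multiplications (295^3). Strassen: 40353607 multiplications (7^9, after padding to 512x512). Strassen reduces 8 recursive multiplications to 7 at each level.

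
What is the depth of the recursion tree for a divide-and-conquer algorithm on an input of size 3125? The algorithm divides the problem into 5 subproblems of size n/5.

For divide and conquer with division factor 5:

Problem sizes at each level:
Level 0: 3125
Level 1: 625
Level 2: 125
Level 3: 25
Level 4: 5
Level 5: 1

The root is level 0 and the size-1 base case is level 5 (the tree spans levels 0 through 5, i.e. 6 levels counting the root), so the depth is the number of divisions: log_5(3125) = 5

The recursion tree depth is log_5(3125) = 5. At each level, the problem size is divided by 5, so it takes 5 divisions to reduce to a base case of size 1. The algorithm makes 5 recursive calls at each level.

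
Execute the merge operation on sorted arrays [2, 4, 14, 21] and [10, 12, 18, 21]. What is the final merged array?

Merging process:

Compare 2 vs 10: take 2 from left. Merged: [2]
Compare 4 vs 10: take 4 from left. Merged: [2, 4]
Compare 14 vs 10: take 10 from right. Merged: [2, 4, 10]
Compare 14 vs 12: take 12 from right. Merged: [2, 4, 10, 12]
Compare 14 vs 18: take 14 from left. Merged: [2, 4, 10, 12, 14]
Compare 21 vs 18: take 18 from right. Merged: [2, 4, 10, 12, 14, 18]
Compare 21 vs 21: take 21 from left. Merged: [2, 4, 10, 12, 14, 18, 21]
Append remaining from right: [21]. Merged: [2, 4, 10, 12, 14, 18, 21, 21]

Final merged array: [2, 4, 10, 12, 14, 18, 21, 21]
Total comparisons: 7

The merged array is [2, 4, 10, 12, 14, 18, 21, 21], requiring 7 comparisons. The merge step runs in O(n) time where n is the total number of elements.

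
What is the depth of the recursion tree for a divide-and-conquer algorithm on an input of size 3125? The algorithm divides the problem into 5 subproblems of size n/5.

For divide and conquer with division factor 5:

Problem sizes at each level:
Level 0: 3125
Level 1: 625
Level 2: 125
Level 3: 25
Level 4: 5
Level 5: 1

The root is level 0 and the size-1 base case is level 5 (the tree spans levels 0 through 5, i.e. 6 levels counting the root), so the depth is the number of divisions: log_5(3125) = 5

The recursion tree depth is log_5(3125) = 5. At each level, the problem size is divided by 5, so it takes 5 divisions to reduce to a base case of size 1. The algorithm makes 5 recursive calls at each level.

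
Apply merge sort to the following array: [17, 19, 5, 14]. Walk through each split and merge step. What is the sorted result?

Merge sort trace:

Split: [17, 19, 5, 14] -> [17, 19] and [5, 14]
  Split: [17, 19] -> [17] and [19]
  Merge: [17] + [19] -> [17, 19]
  Split: [5, 14] -> [5] and [14]
  Merge: [5] + [14] -> [5, 14]
Merge: [17, 19] + [5, 14] -> [5, 14, 17, 19]

Final sorted array: [5, 14, 17, 19]

The merge sort proceeds by recursively splitting the array and merging sorted halves.
After all merges, the sorted array is [5, 14, 17, 19].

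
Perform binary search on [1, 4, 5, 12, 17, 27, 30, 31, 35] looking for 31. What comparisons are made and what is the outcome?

Binary search for 31 in [1, 4, 5, 12, 17, 27, 30, 31, 35]:

lo=0, hi=8, mid=4, arr[mid]=17 -> 17 < 31, search right half
lo=5, hi=8, mid=6, arr[mid]=30 -> 30 < 31, search right half
lo=7, hi=8, mid=7, arr[mid]=31 -> Found target at index 7!

Binary search finds 31 at index 7 after 3 comparisons. The search repeatedly halves the search space by comparing with the middle element.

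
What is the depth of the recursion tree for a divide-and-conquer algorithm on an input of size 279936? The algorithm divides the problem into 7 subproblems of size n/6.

For divide and conquer with division factor 6:

Problem sizes at each level:
Level 0: 279936
Level 1: 46656
Level 2: 7776
Level 3: 1296
Level 4: 216
Level 5: 36
Level 6: 6
Level 7: 1

The root is level 0 and the size-1 base case is level 7 (the tree spans levels 0 through 7, i.e. 8 levels counting the root), so the depth is the number of divisions: log_6(279936) = 7

The recursion tree depth is log_6(279936) = 7. At each level, the problem size is divided by 6, so it takes 7 divisions to reduce to a base case of size 1. The algorithm makes 7 recursive calls at each level.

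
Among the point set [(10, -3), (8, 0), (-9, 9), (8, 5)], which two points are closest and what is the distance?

Computing all pairwise distances among 4 points:

d((10, -3), (8, 0)) = 3.6056 <-- minimum
d((10, -3), (-9, 9)) = 22.4722
d((10, -3), (8, 5)) = 8.2462
d((8, 0), (-9, 9)) = 19.2354
d((8, 0), (8, 5)) = 5.0
d((-9, 9), (8, 5)) = 17.4642

Closest pair: (10, -3) and (8, 0) with distance 3.6056

The closest pair is (10, -3) and (8, 0) with Euclidean distance 3.6056. For 4 points, brute-force pairwise comparison is shown above. For large n, the divide-and-conquer algorithm (sort by x, recurse on halves, check the dividing strip) achieves O(n log n).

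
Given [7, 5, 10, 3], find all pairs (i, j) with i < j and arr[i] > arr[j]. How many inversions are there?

Finding inversions in [7, 5, 10, 3]:

(0, 1): arr[0]=7 > arr[1]=5
(0, 3): arr[0]=7 > arr[3]=3
(1, 3): arr[1]=5 > arr[3]=3
(2, 3): arr[2]=10 > arr[3]=3

Total inversions: 4

The array has 4 inversion(s): (0,1), (0,3), (1,3), (2,3). Each pair (i,j) satisfies i < j and arr[i] > arr[j].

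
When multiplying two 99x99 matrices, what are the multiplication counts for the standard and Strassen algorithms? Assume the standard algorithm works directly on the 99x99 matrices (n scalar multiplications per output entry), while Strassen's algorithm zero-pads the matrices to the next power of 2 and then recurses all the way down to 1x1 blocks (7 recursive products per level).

Matrix multiplication for 99x99 matrices:

Strassen's algorithm requires power-of-2 dimensions. Pad 99x99 to 128x128 (next power of 2).

Standard algorithm: 99^3 = 970299 multiplications
Strassen's algorithm: 7^(log2(128)) = 7^7 = 823543 multiplications
Savings: 970299 - 823543 = 146756 multiplications

Standard: 970299 multiplications (99^3). Strassen: 823543 multiplications (7^7, after padding to 128x128). Strassen reduces 8 recursive multiplications to 7 at each level.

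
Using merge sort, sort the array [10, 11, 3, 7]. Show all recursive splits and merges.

Merge sort trace:

Split: [10, 11, 3, 7] -> [10, 11] and [3, 7]
  Split: [10, 11] -> [10] and [11]
  Merge: [10] + [11] -> [10, 11]
  Split: [3, 7] -> [3] and [7]
  Merge: [3] + [7] -> [3, 7]
Merge: [10, 11] + [3, 7] -> [3, 7, 10, 11]

Final sorted array: [3, 7, 10, 11]

The merge sort proceeds by recursively splitting the array and merging sorted halves.
After all merges, the sorted array is [3, 7, 10, 11].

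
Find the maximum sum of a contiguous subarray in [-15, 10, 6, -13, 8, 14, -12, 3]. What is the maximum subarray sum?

Using Kadane's algorithm on [-15, 10, 6, -13, 8, 14, -12, 3]:

Scanning through the array:
Position 1 (value 10): max_ending_here = 10, max_so_far = 10
Position 2 (value 6): max_ending_here = 16, max_so_far = 16
Position 3 (value -13): max_ending_here = 3, max_so_far = 16
Position 4 (value 8): max_ending_here = 11, max_so_far = 16
Position 5 (value 14): max_ending_here = 25, max_so_far = 25
Position 6 (value -12): max_ending_here = 13, max_so_far = 25
Position 7 (value 3): max_ending_here = 16, max_so_far = 25

Maximum subarray: [10, 6, -13, 8, 14]
Maximum sum: 25

The maximum subarray is [10, 6, -13, 8, 14] with sum 25. This subarray runs from index 1 to index 5.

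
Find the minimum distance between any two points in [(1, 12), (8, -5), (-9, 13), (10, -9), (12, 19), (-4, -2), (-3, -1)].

Computing all pairwise distances among 7 points:

d((1, 12), (8, -5)) = 18.3848
d((1, 12), (-9, 13)) = 10.0499
d((1, 12), (10, -9)) = 22.8473
d((1, 12), (12, 19)) = 13.0384
d((1, 12), (-4, -2)) = 14.8661
d((1, 12), (-3, -1)) = 13.6015
d((8, -5), (-9, 13)) = 24.7588
d((8, -5), (10, -9)) = 4.4721
d((8, -5), (12, 19)) = 24.3311
d((8, -5), (-4, -2)) = 12.3693
d((8, -5), (-3, -1)) = 11.7047
d((-9, 13), (10, -9)) = 29.0689
d((-9, 13), (12, 19)) = 21.8403
d((-9, 13), (-4, -2)) = 15.8114
d((-9, 13), (-3, -1)) = 15.2315
d((10, -9), (12, 19)) = 28.0713
d((10, -9), (-4, -2)) = 15.6525
d((10, -9), (-3, -1)) = 15.2643
d((12, 19), (-4, -2)) = 26.4008
d((12, 19), (-3, -1)) = 25.0
d((-4, -2), (-3, -1)) = 1.4142 <-- minimum

Closest pair: (-4, -2) and (-3, -1) with distance 1.4142

The closest pair is (-4, -2) and (-3, -1) with Euclidean distance 1.4142. For 7 points, brute-force pairwise comparison is shown above. For large n, the divide-and-conquer algorithm (sort by x, recurse on halves, check the dividing strip) achieves O(n log n).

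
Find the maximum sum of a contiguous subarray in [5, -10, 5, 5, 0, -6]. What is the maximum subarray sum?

Using Kadane's algorithm on [5, -10, 5, 5, 0, -6]:

Scanning through the array:
Position 1 (value -10): max_ending_here = -5, max_so_far = 5
Position 2 (value 5): max_ending_here = 5, max_so_far = 5
Position 3 (value 5): max_ending_here = 10, max_so_far = 10
Position 4 (value 0): max_ending_here = 10, max_so_far = 10
Position 5 (value -6): max_ending_here = 4, max_so_far = 10

Maximum subarray: [5, 5]
Maximum sum: 10

The maximum subarray is [5, 5] with sum 10. This subarray runs from index 2 to index 3.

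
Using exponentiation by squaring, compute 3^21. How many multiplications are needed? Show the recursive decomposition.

Computing 3^21 by squaring (build up from 3^1; each line after the first costs one multiplication):

3^1 = 3
3^2 = (3^1)^2 = 3^2 = 9
3^4 = (3^2)^2 = 9^2 = 81
3^5 = 3 * 3^4 = 3 * 81 = 243
3^10 = (3^5)^2 = 243^2 = 59049
3^20 = (3^10)^2 = 59049^2 = 3486784401
3^21 = 3 * 3^20 = 3 * 3486784401 = 10460353203

Result: 10460353203
Multiplications needed: 6 (6 lines after 3^1)

3^21 = 10460353203. Using exponentiation by squaring, this requires 6 multiplications. The key idea: if the exponent is even, square the half-power; if odd, multiply by the base once.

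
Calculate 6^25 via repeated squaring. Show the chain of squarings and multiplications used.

Computing 6^25 by squaring (build up from 6^1; each line after the first costs one multiplication):

6^1 = 6
6^2 = (6^1)^2 = 6^2 = 36
6^3 = 6 * 6^2 = 6 * 36 = 216
6^6 = (6^3)^2 = 216^2 = 46656
6^12 = (6^6)^2 = 46656^2 = 2176782336
6^24 = (6^12)^2 = 2176782336^2 = 4738381338321616896
6^25 = 6 * 6^24 = 6 * 4738381338321616896 = 28430288029929701376

Result: 28430288029929701376
Multiplications needed: 6 (6 lines after 6^1)

6^25 = 28430288029929701376. Using exponentiation by squaring, this requires 6 multiplications. The key idea: if the exponent is even, square the half-power; if odd, multiply by the base once.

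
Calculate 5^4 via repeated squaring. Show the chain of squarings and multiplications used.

Computing 5^4 by squaring (build up from 5^1; each line after the first costs one multiplication):

5^1 = 5
5^2 = (5^1)^2 = 5^2 = 25
5^4 = (5^2)^2 = 25^2 = 625

Result: 625
Multiplications needed: 2 (2 lines after 5^1)

5^4 = 625. Using exponentiation by squaring, this requires 2 multiplications. The key idea: if the exponent is even, square the half-power; if odd, multiply by the base once.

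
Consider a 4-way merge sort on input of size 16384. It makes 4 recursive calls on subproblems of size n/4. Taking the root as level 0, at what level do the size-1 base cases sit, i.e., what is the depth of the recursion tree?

For divide and conquer with division factor 4:

Problem sizes at each level:
Level 0: 16384
Level 1: 4096
Level 2: 1024
Level 3: 256
Level 4: 64
Level 5: 16
Level 6: 4
Level 7: 1

The root is level 0 and the size-1 base case is level 7 (the tree spans levels 0 through 7, i.e. 8 levels counting the root), so the depth is the number of divisions: log_4(16384) = 7

The recursion tree depth is log_4(16384) = 7. At each level, the problem size is divided by 4, so it takes 7 divisions to reduce to a base case of size 1. The algorithm makes 4 recursive calls at each level.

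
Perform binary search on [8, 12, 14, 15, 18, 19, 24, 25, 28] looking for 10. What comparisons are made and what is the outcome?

Binary search for 10 in [8, 12, 14, 15, 18, 19, 24, 25, 28]:

lo=0, hi=8, mid=4, arr[mid]=18 -> 18 > 10, search left half
lo=0, hi=3, mid=1, arr[mid]=12 -> 12 > 10, search left half
lo=0, hi=0, mid=0, arr[mid]=8 -> 8 < 10, search right half
lo=1 > hi=0, target 10 not found

Binary search determines that 10 is not in the array after 3 comparisons. The search space was exhausted without finding the target.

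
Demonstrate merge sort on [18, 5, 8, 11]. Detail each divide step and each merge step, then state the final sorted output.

Merge sort trace:

Split: [18, 5, 8, 11] -> [18, 5] and [8, 11]
  Split: [18, 5] -> [18] and [5]
  Merge: [18] + [5] -> [5, 18]
  Split: [8, 11] -> [8] and [11]
  Merge: [8] + [11] -> [8, 11]
Merge: [5, 18] + [8, 11] -> [5, 8, 11, 18]

Final sorted array: [5, 8, 11, 18]

The merge sort proceeds by recursively splitting the array and merging sorted halves.
After all merges, the sorted array is [5, 8, 11, 18].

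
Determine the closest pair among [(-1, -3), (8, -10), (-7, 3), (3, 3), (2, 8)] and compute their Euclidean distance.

Computing all pairwise distances among 5 points:

d((-1, -3), (8, -10)) = 11.4018
d((-1, -3), (-7, 3)) = 8.4853
d((-1, -3), (3, 3)) = 7.2111
d((-1, -3), (2, 8)) = 11.4018
d((8, -10), (-7, 3)) = 19.8494
d((8, -10), (3, 3)) = 13.9284
d((8, -10), (2, 8)) = 18.9737
d((-7, 3), (3, 3)) = 10.0
d((-7, 3), (2, 8)) = 10.2956
d((3, 3), (2, 8)) = 5.099 <-- minimum

Closest pair: (3, 3) and (2, 8) with distance 5.099

The closest pair is (3, 3) and (2, 8) with Euclidean distance 5.099. For 5 points, brute-force pairwise comparison is shown above. For large n, the divide-and-conquer algorithm (sort by x, recurse on halves, check the dividing strip) achieves O(n log n).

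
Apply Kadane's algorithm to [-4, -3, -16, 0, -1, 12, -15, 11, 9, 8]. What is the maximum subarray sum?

Using Kadane's algorithm on [-4, -3, -16, 0, -1, 12, -15, 11, 9, 8]:

Scanning through the array:
Position 1 (value -3): max_ending_here = -3, max_so_far = -3
Position 2 (value -16): max_ending_here = -16, max_so_far = -3
Position 3 (value 0): max_ending_here = 0, max_so_far = 0
Position 4 (value -1): max_ending_here = -1, max_so_far = 0
Position 5 (value 12): max_ending_here = 12, max_so_far = 12
Position 6 (value -15): max_ending_here = -3, max_so_far = 12
Position 7 (value 11): max_ending_here = 11, max_so_far = 12
Position 8 (value 9): max_ending_here = 20, max_so_far = 20
Position 9 (value 8): max_ending_here = 28, max_so_far = 28

Maximum subarray: [11, 9, 8]
Maximum sum: 28

The maximum subarray is [11, 9, 8] with sum 28. This subarray runs from index 7 to index 9.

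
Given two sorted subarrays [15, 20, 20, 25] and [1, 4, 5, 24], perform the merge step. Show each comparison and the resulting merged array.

Merging process:

Compare 15 vs 1: take 1 from right. Merged: [1]
Compare 15 vs 4: take 4 from right. Merged: [1, 4]
Compare 15 vs 5: take 5 from right. Merged: [1, 4, 5]
Compare 15 vs 24: take 15 from left. Merged: [1, 4, 5, 15]
Compare 20 vs 24: take 20 from left. Merged: [1, 4, 5, 15, 20]
Compare 20 vs 24: take 20 from left. Merged: [1, 4, 5, 15, 20, 20]
Compare 25 vs 24: take 24 from right. Merged: [1, 4, 5, 15, 20, 20, 24]
Append remaining from left: [25]. Merged: [1, 4, 5, 15, 20, 20, 24, 25]

Final merged array: [1, 4, 5, 15, 20, 20, 24, 25]
Total comparisons: 7

The merged array is [1, 4, 5, 15, 20, 20, 24, 25], requiring 7 comparisons. The merge step runs in O(n) time where n is the total number of elements.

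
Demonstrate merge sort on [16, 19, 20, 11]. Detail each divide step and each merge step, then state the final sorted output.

Merge sort trace:

Split: [16, 19, 20, 11] -> [16, 19] and [20, 11]
  Split: [16, 19] -> [16] and [19]
  Merge: [16] + [19] -> [16, 19]
  Split: [20, 11] -> [20] and [11]
  Merge: [20] + [11] -> [11, 20]
Merge: [16, 19] + [11, 20] -> [11, 16, 19, 20]

Final sorted array: [11, 16, 19, 20]

The merge sort proceeds by recursively splitting the array and merging sorted halves.
After all merges, the sorted array is [11, 16, 19, 20].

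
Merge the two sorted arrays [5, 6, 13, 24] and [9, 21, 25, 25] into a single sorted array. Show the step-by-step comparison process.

Merging process:

Compare 5 vs 9: take 5 from left. Merged: [5]
Compare 6 vs 9: take 6 from left. Merged: [5, 6]
Compare 13 vs 9: take 9 from right. Merged: [5, 6, 9]
Compare 13 vs 21: take 13 from left. Merged: [5, 6, 9, 13]
Compare 24 vs 21: take 21 from right. Merged: [5, 6, 9, 13, 21]
Compare 24 vs 25: take 24 from left. Merged: [5, 6, 9, 13, 21, 24]
Append remaining from right: [25, 25]. Merged: [5, 6, 9, 13, 21, 24, 25, 25]

Final merged array: [5, 6, 9, 13, 21, 24, 25, 25]
Total comparisons: 6

The merged array is [5, 6, 9, 13, 21, 24, 25, 25], requiring 6 comparisons. The merge step runs in O(n) time where n is the total number of elements.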